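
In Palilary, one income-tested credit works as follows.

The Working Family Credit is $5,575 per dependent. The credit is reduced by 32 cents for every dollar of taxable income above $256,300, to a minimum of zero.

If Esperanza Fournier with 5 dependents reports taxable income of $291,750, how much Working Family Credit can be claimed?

$16,531

Working Family Credit: base = 5 × $5,575 = $27,875. 32% of the $35,450 excess over $256,300 is $11,344; credit = $27,875 − $11,344 = $16,531.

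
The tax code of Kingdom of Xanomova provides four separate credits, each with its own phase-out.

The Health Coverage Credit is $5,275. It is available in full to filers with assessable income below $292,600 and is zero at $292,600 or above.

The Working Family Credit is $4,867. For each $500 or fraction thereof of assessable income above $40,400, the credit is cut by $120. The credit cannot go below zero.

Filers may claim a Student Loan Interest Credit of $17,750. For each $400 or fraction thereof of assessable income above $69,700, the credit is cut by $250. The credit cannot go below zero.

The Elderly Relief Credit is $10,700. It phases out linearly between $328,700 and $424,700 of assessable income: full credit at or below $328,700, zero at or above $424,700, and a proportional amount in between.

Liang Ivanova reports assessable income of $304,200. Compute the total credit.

Health Coverage Credit: $304,200 meets or exceeds the $292,600 cutoff, so the credit is $0.
Working Family Credit: income exceeds $40,400 by $263,800 → 528 increments × $120 = $63,360 ≥ base, so the credit is $0.
Student Loan Interest Credit: income exceeds $69,700 by $234,500 → 587 increments × $250 = $146,750 ≥ base, so the credit is $0.
Elderly Relief Credit: $304,200 is at or below the $328,700 threshold, so the full $10,700 applies.
Total: $0 + $0 + $0 + $10,700 = $10,700.

$10,700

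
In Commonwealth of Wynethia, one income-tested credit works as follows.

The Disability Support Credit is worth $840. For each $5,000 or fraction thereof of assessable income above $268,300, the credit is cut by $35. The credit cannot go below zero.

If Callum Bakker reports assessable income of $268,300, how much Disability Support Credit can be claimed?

$840

Disability Support Credit: $268,300 is at or below the $268,300 threshold, so the full $840 applies.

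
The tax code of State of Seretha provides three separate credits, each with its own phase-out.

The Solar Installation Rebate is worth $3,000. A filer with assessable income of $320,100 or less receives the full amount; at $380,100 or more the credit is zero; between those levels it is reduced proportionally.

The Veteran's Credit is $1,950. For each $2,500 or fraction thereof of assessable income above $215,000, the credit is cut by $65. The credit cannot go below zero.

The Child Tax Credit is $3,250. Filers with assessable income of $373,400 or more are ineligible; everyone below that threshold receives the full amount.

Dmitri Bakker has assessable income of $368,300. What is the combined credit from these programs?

$3,840

Solar Installation Rebate: $368,300 is $48,200 into a $60,000 phase-out range, leaving 11,800/60,000 of the credit: $3,000 × 11,800/60,000 = $590.
Veteran's Credit: income exceeds $215,000 by $153,300 → 62 increments × $65 = $4,030 ≥ base, so the credit is $0.
Child Tax Credit: $368,300 is below the $373,400 cutoff, so the full $3,250 applies.
Total: $590 + $0 + $3,250 = $3,840.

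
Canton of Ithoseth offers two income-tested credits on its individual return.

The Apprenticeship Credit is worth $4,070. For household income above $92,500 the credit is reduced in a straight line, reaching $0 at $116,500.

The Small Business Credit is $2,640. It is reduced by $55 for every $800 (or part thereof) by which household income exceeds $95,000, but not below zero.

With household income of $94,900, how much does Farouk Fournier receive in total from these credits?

Apprenticeship Credit: $94,900 is $2,400 into a $24,000 phase-out range, leaving 21,600/24,000 of the credit: $4,070 × 21,600/24,000 = $3,663.
Small Business Credit: $94,900 is at or below the $95,000 threshold, so the full $2,640 applies.
Total: $3,663 + $2,640 = $6,303.

$6,303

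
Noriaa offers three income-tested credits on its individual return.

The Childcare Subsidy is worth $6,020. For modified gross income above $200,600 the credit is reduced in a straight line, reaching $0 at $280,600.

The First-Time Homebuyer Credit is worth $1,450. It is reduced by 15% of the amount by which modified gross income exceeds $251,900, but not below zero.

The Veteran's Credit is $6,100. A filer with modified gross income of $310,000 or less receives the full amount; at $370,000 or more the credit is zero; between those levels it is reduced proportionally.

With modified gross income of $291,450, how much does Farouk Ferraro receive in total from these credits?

$6,100

Childcare Subsidy: $291,450 is at or above $280,600, so the credit is $0.
First-Time Homebuyer Credit: 15% of the $39,550 excess over $251,900 is $5,932.50 ≥ base, so the credit is $0.
Veteran's Credit: $291,450 is at or below the $310,000 threshold, so the full $6,100 applies.
Total: $0 + $0 + $6,100 = $6,100.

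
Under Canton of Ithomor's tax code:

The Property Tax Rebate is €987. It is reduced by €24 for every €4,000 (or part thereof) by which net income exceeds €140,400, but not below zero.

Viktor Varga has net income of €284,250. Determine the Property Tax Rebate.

Property Tax Rebate: income exceeds €140,400 by €143,850, which is 36 full-or-partial €4,000 increments; reduction = 36 × €24 = €864, leaving €123.

€123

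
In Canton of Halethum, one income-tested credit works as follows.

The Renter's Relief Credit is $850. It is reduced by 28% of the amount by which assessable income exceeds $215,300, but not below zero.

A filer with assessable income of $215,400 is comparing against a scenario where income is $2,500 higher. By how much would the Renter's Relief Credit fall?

At $215,400 — 28% of the $100 excess over $215,300 is $28; credit = $850 − $28 = $822.
At $217,900 — 28% of the $2,600 excess over $215,300 is $728; credit = $850 − $728 = $122.
Lost: $822 − $122 = $700.

$700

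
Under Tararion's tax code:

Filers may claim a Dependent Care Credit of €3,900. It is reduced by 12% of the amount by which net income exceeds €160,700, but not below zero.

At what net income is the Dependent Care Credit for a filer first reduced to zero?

The credit falls by 12% of each euro above €160,700, so it reaches zero when the excess is €3,900 / 12% = €32,500: income = €160,700 + €32,500 = €193,200.

€193,200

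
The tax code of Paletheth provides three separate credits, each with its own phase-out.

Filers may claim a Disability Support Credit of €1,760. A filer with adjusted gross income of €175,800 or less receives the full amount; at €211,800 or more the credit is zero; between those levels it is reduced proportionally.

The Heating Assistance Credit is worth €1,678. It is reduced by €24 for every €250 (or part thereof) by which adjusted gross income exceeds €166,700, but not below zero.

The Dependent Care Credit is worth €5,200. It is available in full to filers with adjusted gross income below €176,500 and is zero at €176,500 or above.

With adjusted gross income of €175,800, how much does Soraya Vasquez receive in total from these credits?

€7,750

Disability Support Credit: €175,800 is at or below the €175,800 threshold, so the full €1,760 applies.
Heating Assistance Credit: income exceeds €166,700 by €9,100, which is 37 full-or-partial €250 increments; reduction = 37 × €24 = €888, leaving €790.
Dependent Care Credit: €175,800 is below the €176,500 cutoff, so the full €5,200 applies.
Total: €1,760 + €790 + €5,200 = €7,750.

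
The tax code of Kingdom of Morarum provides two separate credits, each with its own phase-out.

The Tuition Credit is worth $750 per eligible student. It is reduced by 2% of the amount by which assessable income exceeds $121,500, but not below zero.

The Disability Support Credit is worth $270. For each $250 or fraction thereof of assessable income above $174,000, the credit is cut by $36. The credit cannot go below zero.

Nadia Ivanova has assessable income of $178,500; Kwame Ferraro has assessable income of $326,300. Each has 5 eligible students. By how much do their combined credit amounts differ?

Nadia ($178,500): Tuition Credit: base = 5 × $750 = $3,750. 2% of the $57,000 excess over $121,500 is $1,140; credit = $3,750 − $1,140 = $2,610. Disability Support Credit: income exceeds $174,000 by $4,500 → 18 increments × $36 = $648 ≥ base, so the credit is $0. total $2,610 + $0 = $2,610
Kwame ($326,300): Tuition Credit: base = 5 × $750 = $3,750. 2% of the $204,800 excess over $121,500 is $4,096 ≥ base, so the credit is $0. Disability Support Credit: income exceeds $174,000 by $152,300 → 610 increments × $36 = $21,960 ≥ base, so the credit is $0. total $0 + $0 = $0
Difference: |$2,610 − $0| = $2,610.

$2,610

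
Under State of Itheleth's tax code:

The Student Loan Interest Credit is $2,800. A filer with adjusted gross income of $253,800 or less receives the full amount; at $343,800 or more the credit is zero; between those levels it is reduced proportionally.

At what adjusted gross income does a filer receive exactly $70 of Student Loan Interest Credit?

$341,550

$70 is 70/2,800 of the full $2,800, so 2,730/2,800 of the $90,000 range has been used: income = $253,800 + $90,000 × 2,730/2,800 = $341,550.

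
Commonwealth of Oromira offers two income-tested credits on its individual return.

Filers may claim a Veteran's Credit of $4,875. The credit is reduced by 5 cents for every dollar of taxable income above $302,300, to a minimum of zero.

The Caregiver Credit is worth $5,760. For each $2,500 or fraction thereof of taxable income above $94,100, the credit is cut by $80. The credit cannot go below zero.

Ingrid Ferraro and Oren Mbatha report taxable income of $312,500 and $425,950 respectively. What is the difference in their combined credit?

Ingrid ($312,500): Veteran's Credit: 5% of the $10,200 excess over $302,300 is $510; credit = $4,875 − $510 = $4,365. Caregiver Credit: income exceeds $94,100 by $218,400 → 88 increments × $80 = $7,040 ≥ base, so the credit is $0. total $4,365 + $0 = $4,365
Oren ($425,950): Veteran's Credit: 5% of the $123,650 excess over $302,300 is $6,182.50 ≥ base, so the credit is $0. Caregiver Credit: income exceeds $94,100 by $331,850 → 133 increments × $80 = $10,640 ≥ base, so the credit is $0. total $0 + $0 = $0
Difference: |$4,365 − $0| = $4,365.

$4,365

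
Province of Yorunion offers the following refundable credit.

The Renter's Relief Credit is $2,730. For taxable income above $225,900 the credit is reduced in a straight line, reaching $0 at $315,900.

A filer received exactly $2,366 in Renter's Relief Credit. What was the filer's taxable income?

$2,366 is 2,366/2,730 of the full $2,730, so 364/2,730 of the $90,000 range has been used: income = $225,900 + $90,000 × 364/2,730 = $237,900.

$237,900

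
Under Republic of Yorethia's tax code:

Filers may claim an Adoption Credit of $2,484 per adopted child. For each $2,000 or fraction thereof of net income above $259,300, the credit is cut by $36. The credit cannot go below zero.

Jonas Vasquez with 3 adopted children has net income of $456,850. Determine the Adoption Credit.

$3,888

Adoption Credit: base = 3 × $2,484 = $7,452. income exceeds $259,300 by $197,550, which is 99 full-or-partial $2,000 increments; reduction = 99 × $36 = $3,564, leaving $3,888.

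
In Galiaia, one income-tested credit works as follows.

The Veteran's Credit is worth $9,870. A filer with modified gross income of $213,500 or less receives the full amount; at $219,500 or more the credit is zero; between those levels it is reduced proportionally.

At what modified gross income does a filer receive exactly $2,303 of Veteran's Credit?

$2,303 is 2,303/9,870 of the full $9,870, so 7,567/9,870 of the $6,000 range has been used: income = $213,500 + $6,000 × 7,567/9,870 = $218,100.

$218,100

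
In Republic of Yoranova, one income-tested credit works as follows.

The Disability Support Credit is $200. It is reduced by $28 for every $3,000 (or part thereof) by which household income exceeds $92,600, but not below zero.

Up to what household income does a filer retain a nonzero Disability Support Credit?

After 7 increments the reduction is 7 × $28 = $196, leaving $4; one more increment wipes it out. Increment 7 ends at excess 7 × $3,000 = $21,000, so the highest qualifying income is $92,600 + $21,000 = $113,600.

$113,600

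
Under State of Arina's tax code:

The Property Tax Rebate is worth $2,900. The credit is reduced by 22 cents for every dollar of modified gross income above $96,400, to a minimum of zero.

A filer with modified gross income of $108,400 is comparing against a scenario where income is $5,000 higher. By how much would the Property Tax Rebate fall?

$260

At $108,400 — 22% of the $12,000 excess over $96,400 is $2,640; credit = $2,900 − $2,640 = $260.
At $113,400 — 22% of the $17,000 excess over $96,400 is $3,740 ≥ base, so the credit is $0.
Lost: $260 − $0 = $260.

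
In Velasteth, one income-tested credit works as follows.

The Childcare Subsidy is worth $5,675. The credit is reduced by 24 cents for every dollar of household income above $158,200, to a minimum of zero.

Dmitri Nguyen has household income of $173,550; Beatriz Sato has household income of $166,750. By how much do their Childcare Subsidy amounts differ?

$1,632

Dmitri ($173,550): Childcare Subsidy: 24% of the $15,350 excess over $158,200 is $3,684; credit = $5,675 − $3,684 = $1,991.
Beatriz ($166,750): Childcare Subsidy: 24% of the $8,550 excess over $158,200 is $2,052; credit = $5,675 − $2,052 = $3,623.
Difference: |$1,991 − $3,623| = $1,632.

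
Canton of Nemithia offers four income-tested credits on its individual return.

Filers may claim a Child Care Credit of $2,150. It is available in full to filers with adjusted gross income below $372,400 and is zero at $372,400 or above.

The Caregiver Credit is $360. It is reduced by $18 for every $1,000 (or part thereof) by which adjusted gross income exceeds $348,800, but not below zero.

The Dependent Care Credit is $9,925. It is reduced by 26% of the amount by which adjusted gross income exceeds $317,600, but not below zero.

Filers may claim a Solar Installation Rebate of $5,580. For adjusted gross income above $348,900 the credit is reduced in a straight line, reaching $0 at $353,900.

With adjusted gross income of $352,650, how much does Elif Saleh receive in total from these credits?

Child Care Credit: $352,650 is below the $372,400 cutoff, so the full $2,150 applies.
Caregiver Credit: income exceeds $348,800 by $3,850, which is 4 full-or-partial $1,000 increments; reduction = 4 × $18 = $72, leaving $288.
Dependent Care Credit: 26% of the $35,050 excess over $317,600 is $9,113; credit = $9,925 − $9,113 = $812.
Solar Installation Rebate: $352,650 is $3,750 into a $5,000 phase-out range, leaving 1,250/5,000 of the credit: $5,580 × 1,250/5,000 = $1,395.
Total: $2,150 + $288 + $812 + $1,395 = $4,645.

$4,645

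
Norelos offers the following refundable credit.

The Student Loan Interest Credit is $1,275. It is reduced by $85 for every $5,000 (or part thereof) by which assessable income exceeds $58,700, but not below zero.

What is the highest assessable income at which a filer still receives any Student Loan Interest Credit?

After 14 increments the reduction is 14 × $85 = $1,190, leaving $85; one more increment wipes it out. Increment 14 ends at excess 14 × $5,000 = $70,000, so the highest qualifying income is $58,700 + $70,000 = $128,700.

$128,700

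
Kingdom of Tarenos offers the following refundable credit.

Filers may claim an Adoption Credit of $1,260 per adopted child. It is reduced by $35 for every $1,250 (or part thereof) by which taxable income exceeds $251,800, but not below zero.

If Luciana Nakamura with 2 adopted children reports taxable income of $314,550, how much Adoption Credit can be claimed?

Adoption Credit: base = 2 × $1,260 = $2,520. income exceeds $251,800 by $62,750, which is 51 full-or-partial $1,250 increments; reduction = 51 × $35 = $1,785, leaving $735.

$735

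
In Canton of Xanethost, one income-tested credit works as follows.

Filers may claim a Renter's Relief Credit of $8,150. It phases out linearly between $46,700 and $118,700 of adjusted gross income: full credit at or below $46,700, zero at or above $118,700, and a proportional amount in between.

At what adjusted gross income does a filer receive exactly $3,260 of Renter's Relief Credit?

$89,900

$3,260 is 3,260/8,150 of the full $8,150, so 4,890/8,150 of the $72,000 range has been used: income = $46,700 + $72,000 × 4,890/8,150 = $89,900.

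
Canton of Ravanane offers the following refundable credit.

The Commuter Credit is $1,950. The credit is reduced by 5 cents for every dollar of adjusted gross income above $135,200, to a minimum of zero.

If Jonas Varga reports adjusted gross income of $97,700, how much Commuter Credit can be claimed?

$1,950

Commuter Credit: $97,700 is at or below the $135,200 threshold, so the full $1,950 applies.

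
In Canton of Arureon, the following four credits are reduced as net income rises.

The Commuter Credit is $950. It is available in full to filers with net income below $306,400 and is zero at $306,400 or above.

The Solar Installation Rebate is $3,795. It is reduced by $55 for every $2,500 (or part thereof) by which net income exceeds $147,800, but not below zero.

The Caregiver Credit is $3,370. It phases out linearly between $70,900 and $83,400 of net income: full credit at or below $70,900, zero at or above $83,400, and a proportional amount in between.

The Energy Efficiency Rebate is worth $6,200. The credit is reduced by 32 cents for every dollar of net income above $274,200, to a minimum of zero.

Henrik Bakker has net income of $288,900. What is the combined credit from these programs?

$3,106

Commuter Credit: $288,900 is below the $306,400 cutoff, so the full $950 applies.
Solar Installation Rebate: income exceeds $147,800 by $141,100, which is 57 full-or-partial $2,500 increments; reduction = 57 × $55 = $3,135, leaving $660.
Caregiver Credit: $288,900 is at or above $83,400, so the credit is $0.
Energy Efficiency Rebate: 32% of the $14,700 excess over $274,200 is $4,704; credit = $6,200 − $4,704 = $1,496.
Total: $950 + $660 + $0 + $1,496 = $3,106.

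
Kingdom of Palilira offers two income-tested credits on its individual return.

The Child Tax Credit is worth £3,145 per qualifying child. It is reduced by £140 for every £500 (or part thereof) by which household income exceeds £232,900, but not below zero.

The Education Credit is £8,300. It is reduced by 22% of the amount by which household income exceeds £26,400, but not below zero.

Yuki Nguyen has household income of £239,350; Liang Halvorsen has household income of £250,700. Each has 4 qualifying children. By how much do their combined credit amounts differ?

Yuki (£239,350): Child Tax Credit: base = 4 × £3,145 = £12,580. income exceeds £232,900 by £6,450, which is 13 full-or-partial £500 increments; reduction = 13 × £140 = £1,820, leaving £10,760. Education Credit: 22% of the £212,950 excess over £26,400 is £46,849 ≥ base, so the credit is £0. total £10,760 + £0 = £10,760
Liang (£250,700): Child Tax Credit: base = 4 × £3,145 = £12,580. income exceeds £232,900 by £17,800, which is 36 full-or-partial £500 increments; reduction = 36 × £140 = £5,040, leaving £7,540. Education Credit: 22% of the £224,300 excess over £26,400 is £49,346 ≥ base, so the credit is £0. total £7,540 + £0 = £7,540
Difference: |£10,760 − £7,540| = £3,220.

£3,220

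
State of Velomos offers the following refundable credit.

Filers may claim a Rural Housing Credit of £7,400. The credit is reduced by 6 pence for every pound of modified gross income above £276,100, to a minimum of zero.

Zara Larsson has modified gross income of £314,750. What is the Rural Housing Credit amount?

Rural Housing Credit: 6% of the £38,650 excess over £276,100 is £2,319; credit = £7,400 − £2,319 = £5,081.

£5,081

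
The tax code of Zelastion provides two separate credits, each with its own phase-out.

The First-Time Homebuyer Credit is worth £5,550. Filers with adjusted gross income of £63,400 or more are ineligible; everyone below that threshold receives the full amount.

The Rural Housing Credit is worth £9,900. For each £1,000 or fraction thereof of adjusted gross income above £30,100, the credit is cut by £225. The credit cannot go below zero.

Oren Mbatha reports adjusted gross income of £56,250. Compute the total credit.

£9,375

First-Time Homebuyer Credit: £56,250 is below the £63,400 cutoff, so the full £5,550 applies.
Rural Housing Credit: income exceeds £30,100 by £26,150, which is 27 full-or-partial £1,000 increments; reduction = 27 × £225 = £6,075, leaving £3,825.
Total: £5,550 + £3,825 = £9,375.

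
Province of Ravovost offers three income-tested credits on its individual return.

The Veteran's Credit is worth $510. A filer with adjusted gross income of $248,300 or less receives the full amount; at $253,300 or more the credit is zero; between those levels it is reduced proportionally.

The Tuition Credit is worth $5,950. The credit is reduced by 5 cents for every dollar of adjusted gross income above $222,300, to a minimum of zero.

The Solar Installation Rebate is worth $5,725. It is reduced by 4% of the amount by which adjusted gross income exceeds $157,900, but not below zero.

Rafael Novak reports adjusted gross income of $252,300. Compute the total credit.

Veteran's Credit: $252,300 is $4,000 into a $5,000 phase-out range, leaving 1,000/5,000 of the credit: $510 × 1,000/5,000 = $102.
Tuition Credit: 5% of the $30,000 excess over $222,300 is $1,500; credit = $5,950 − $1,500 = $4,450.
Solar Installation Rebate: 4% of the $94,400 excess over $157,900 is $3,776; credit = $5,725 − $3,776 = $1,949.
Total: $102 + $4,450 + $1,949 = $6,501.

$6,501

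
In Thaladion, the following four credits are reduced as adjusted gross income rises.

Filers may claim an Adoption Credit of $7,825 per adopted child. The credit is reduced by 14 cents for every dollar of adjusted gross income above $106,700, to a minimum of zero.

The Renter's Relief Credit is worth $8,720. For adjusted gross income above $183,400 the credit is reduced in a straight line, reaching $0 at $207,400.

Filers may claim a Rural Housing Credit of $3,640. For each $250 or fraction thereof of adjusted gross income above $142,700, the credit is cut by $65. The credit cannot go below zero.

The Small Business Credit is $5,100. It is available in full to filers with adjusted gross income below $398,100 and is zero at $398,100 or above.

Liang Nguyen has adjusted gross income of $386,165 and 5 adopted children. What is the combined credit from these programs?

Adoption Credit: base = 5 × $7,825 = $39,125. 14% of the $279,465 excess over $106,700 is $39,125.10 ≥ base, so the credit is $0.
Renter's Relief Credit: $386,165 is at or above $207,400, so the credit is $0.
Rural Housing Credit: income exceeds $142,700 by $243,465 → 974 increments × $65 = $63,310 ≥ base, so the credit is $0.
Small Business Credit: $386,165 is below the $398,100 cutoff, so the full $5,100 applies.
Total: $0 + $0 + $0 + $5,100 = $5,100.

$5,100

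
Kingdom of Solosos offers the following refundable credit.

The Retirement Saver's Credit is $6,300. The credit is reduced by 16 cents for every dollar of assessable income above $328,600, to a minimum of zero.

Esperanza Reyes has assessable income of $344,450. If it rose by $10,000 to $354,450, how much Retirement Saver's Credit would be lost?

$1,600

At $344,450 — 16% of the $15,850 excess over $328,600 is $2,536; credit = $6,300 − $2,536 = $3,764.
At $354,450 — 16% of the $25,850 excess over $328,600 is $4,136; credit = $6,300 − $4,136 = $2,164.
Lost: $3,764 − $2,164 = $1,600.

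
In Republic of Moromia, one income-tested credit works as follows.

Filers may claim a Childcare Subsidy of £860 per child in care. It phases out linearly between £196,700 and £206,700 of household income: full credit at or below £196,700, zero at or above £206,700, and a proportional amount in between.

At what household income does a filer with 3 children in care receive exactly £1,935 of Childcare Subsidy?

£199,200

Full credit = 3 × £860 = £2,580.
£1,935 is 1,935/2,580 of the full £2,580, so 645/2,580 of the £10,000 range has been used: income = £196,700 + £10,000 × 645/2,580 = £199,200.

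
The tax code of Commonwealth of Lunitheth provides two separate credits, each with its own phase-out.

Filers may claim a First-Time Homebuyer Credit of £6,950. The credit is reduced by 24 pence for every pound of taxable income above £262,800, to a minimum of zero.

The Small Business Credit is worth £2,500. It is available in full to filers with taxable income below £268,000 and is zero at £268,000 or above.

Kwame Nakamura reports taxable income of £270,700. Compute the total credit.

£5,054

First-Time Homebuyer Credit: 24% of the £7,900 excess over £262,800 is £1,896; credit = £6,950 − £1,896 = £5,054.
Small Business Credit: £270,700 meets or exceeds the £268,000 cutoff, so the credit is £0.
Total: £5,054 + £0 = £5,054.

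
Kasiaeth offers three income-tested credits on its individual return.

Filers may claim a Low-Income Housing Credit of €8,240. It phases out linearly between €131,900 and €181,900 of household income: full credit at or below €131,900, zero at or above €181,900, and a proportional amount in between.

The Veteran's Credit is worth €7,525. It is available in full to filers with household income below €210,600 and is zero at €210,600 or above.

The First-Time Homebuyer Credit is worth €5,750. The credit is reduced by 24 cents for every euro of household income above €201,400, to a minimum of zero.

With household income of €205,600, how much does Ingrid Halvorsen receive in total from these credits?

€12,267

Low-Income Housing Credit: €205,600 is at or above €181,900, so the credit is €0.
Veteran's Credit: €205,600 is below the €210,600 cutoff, so the full €7,525 applies.
First-Time Homebuyer Credit: 24% of the €4,200 excess over €201,400 is €1,008; credit = €5,750 − €1,008 = €4,742.
Total: €0 + €7,525 + €4,742 = €12,267.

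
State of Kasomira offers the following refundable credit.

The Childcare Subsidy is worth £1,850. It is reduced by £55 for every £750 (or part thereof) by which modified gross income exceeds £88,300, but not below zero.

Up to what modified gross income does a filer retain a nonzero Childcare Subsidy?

After 33 increments the reduction is 33 × £55 = £1,815, leaving £35; one more increment wipes it out. Increment 33 ends at excess 33 × £750 = £24,750, so the highest qualifying income is £88,300 + £24,750 = £113,050.

£113,050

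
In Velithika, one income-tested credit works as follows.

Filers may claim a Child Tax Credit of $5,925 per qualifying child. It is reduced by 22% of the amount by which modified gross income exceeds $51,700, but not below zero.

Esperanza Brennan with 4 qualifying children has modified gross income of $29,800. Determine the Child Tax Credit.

$23,700

Child Tax Credit: base = 4 × $5,925 = $23,700. $29,800 is at or below the $51,700 threshold, so the full $23,700 applies.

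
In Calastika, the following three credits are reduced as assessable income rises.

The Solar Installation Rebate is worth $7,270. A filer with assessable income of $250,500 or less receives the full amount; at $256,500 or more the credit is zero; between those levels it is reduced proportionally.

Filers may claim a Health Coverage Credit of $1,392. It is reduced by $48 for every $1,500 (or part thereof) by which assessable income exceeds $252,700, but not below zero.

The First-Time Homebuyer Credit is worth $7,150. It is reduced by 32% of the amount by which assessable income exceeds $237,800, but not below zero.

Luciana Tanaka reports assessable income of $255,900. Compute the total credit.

$3,333

Solar Installation Rebate: $255,900 is $5,400 into a $6,000 phase-out range, leaving 600/6,000 of the credit: $7,270 × 600/6,000 = $727.
Health Coverage Credit: income exceeds $252,700 by $3,200, which is 3 full-or-partial $1,500 increments; reduction = 3 × $48 = $144, leaving $1,248.
First-Time Homebuyer Credit: 32% of the $18,100 excess over $237,800 is $5,792; credit = $7,150 − $5,792 = $1,358.
Total: $727 + $1,248 + $1,358 = $3,333.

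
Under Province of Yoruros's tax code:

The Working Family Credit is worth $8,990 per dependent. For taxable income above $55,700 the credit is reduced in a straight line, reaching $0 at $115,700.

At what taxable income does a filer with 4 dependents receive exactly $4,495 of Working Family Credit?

Full credit = 4 × $8,990 = $35,960.
$4,495 is 4,495/35,960 of the full $35,960, so 31,465/35,960 of the $60,000 range has been used: income = $55,700 + $60,000 × 31,465/35,960 = $108,200.

$108,200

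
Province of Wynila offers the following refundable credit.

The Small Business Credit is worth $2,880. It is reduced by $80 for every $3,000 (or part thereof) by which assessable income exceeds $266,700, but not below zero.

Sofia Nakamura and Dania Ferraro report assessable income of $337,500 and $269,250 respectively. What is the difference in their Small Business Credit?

Sofia ($337,500): Small Business Credit: income exceeds $266,700 by $70,800, which is 24 full-or-partial $3,000 increments; reduction = 24 × $80 = $1,920, leaving $960.
Dania ($269,250): Small Business Credit: income exceeds $266,700 by $2,550, which is 1 full-or-partial $3,000 increment; reduction = 1 × $80 = $80, leaving $2,800.
Difference: |$960 − $2,800| = $1,840.

$1,840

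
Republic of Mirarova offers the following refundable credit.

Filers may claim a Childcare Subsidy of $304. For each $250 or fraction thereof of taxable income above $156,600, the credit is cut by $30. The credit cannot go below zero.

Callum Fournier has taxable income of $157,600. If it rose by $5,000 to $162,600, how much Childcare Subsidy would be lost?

At $157,600 — income exceeds $156,600 by $1,000, which is 4 full-or-partial $250 increments; reduction = 4 × $30 = $120, leaving $184.
At $162,600 — income exceeds $156,600 by $6,000 → 24 increments × $30 = $720 ≥ base, so the credit is $0.
Lost: $184 − $0 = $184.

$184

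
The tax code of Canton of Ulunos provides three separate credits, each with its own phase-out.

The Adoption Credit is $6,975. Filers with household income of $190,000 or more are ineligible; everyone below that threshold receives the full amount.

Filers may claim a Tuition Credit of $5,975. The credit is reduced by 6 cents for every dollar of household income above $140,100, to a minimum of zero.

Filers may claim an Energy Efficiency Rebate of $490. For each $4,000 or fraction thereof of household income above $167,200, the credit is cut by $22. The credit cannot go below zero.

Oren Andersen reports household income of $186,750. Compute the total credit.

Adoption Credit: $186,750 is below the $190,000 cutoff, so the full $6,975 applies.
Tuition Credit: 6% of the $46,650 excess over $140,100 is $2,799; credit = $5,975 − $2,799 = $3,176.
Energy Efficiency Rebate: income exceeds $167,200 by $19,550, which is 5 full-or-partial $4,000 increments; reduction = 5 × $22 = $110, leaving $380.
Total: $6,975 + $3,176 + $380 = $10,531.

$10,531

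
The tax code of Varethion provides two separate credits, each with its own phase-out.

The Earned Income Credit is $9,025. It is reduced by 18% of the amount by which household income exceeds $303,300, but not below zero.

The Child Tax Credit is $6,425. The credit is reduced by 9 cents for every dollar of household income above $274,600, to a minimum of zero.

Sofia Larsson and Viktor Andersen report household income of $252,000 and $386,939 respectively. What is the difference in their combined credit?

Sofia ($252,000): Earned Income Credit: $252,000 is at or below the $303,300 threshold, so the full $9,025 applies. Child Tax Credit: $252,000 is at or below the $274,600 threshold, so the full $6,425 applies. total $9,025 + $6,425 = $15,450
Viktor ($386,939): Earned Income Credit: 18% of the $83,639 excess over $303,300 is $15,055.02 ≥ base, so the credit is $0. Child Tax Credit: 9% of the $112,339 excess over $274,600 is $10,110.51 ≥ base, so the credit is $0. total $0 + $0 = $0
Difference: |$15,450 − $0| = $15,450.

$15,450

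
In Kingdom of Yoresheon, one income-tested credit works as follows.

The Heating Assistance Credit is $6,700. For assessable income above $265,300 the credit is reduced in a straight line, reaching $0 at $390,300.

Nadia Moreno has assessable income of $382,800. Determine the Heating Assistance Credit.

$402

Heating Assistance Credit: $382,800 is $117,500 into a $125,000 phase-out range, leaving 7,500/125,000 of the credit: $6,700 × 7,500/125,000 = $402.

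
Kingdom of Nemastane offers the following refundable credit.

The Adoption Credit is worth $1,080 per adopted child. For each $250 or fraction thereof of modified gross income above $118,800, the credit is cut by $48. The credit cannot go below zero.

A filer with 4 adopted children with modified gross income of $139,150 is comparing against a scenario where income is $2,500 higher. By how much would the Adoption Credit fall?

$384

At $139,150 — base = 4 × $1,080 = $4,320. income exceeds $118,800 by $20,350, which is 82 full-or-partial $250 increments; reduction = 82 × $48 = $3,936, leaving $384.
At $141,650 — base = 4 × $1,080 = $4,320. income exceeds $118,800 by $22,850 → 92 increments × $48 = $4,416 ≥ base, so the credit is $0.
Lost: $384 − $0 = $384.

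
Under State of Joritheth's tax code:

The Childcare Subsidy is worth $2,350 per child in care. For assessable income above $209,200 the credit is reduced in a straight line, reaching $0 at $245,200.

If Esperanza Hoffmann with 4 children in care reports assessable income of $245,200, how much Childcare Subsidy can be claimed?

Childcare Subsidy: base = 4 × $2,350 = $9,400. $245,200 is at or above $245,200, so the credit is $0.

$0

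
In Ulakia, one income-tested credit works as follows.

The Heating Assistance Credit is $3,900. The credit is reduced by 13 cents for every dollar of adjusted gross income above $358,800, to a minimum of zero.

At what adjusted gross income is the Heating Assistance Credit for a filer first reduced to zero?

The credit falls by 13% of each dollar above $358,800, so it reaches zero when the excess is $3,900 / 13% = $30,000: income = $358,800 + $30,000 = $388,800.

$388,800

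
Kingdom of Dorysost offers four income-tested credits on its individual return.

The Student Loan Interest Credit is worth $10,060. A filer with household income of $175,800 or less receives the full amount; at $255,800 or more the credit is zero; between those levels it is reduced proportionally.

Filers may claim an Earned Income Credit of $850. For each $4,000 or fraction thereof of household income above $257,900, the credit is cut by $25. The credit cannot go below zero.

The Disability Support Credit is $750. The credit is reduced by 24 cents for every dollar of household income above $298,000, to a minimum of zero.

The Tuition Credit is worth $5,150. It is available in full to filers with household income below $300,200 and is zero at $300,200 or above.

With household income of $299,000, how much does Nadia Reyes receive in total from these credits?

Student Loan Interest Credit: $299,000 is at or above $255,800, so the credit is $0.
Earned Income Credit: income exceeds $257,900 by $41,100, which is 11 full-or-partial $4,000 increments; reduction = 11 × $25 = $275, leaving $575.
Disability Support Credit: 24% of the $1,000 excess over $298,000 is $240; credit = $750 − $240 = $510.
Tuition Credit: $299,000 is below the $300,200 cutoff, so the full $5,150 applies.
Total: $0 + $575 + $510 + $5,150 = $6,235.

$6,235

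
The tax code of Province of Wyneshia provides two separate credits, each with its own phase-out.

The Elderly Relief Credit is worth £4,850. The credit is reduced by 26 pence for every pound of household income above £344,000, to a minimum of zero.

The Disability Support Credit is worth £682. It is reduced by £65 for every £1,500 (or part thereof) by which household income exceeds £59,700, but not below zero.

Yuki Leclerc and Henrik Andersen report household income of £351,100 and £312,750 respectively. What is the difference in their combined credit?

£1,846

Yuki (£351,100): Elderly Relief Credit: 26% of the £7,100 excess over £344,000 is £1,846; credit = £4,850 − £1,846 = £3,004. Disability Support Credit: income exceeds £59,700 by £291,400 → 195 increments × £65 = £12,675 ≥ base, so the credit is £0. total £3,004 + £0 = £3,004
Henrik (£312,750): Elderly Relief Credit: £312,750 is at or below the £344,000 threshold, so the full £4,850 applies. Disability Support Credit: income exceeds £59,700 by £253,050 → 169 increments × £65 = £10,985 ≥ base, so the credit is £0. total £4,850 + £0 = £4,850
Difference: |£3,004 − £4,850| = £1,846.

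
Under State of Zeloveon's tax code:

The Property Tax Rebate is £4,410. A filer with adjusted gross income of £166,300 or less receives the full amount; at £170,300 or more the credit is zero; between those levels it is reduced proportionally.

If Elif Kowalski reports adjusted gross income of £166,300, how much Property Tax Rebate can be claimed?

Property Tax Rebate: £166,300 is at or below the £166,300 threshold, so the full £4,410 applies.

£4,410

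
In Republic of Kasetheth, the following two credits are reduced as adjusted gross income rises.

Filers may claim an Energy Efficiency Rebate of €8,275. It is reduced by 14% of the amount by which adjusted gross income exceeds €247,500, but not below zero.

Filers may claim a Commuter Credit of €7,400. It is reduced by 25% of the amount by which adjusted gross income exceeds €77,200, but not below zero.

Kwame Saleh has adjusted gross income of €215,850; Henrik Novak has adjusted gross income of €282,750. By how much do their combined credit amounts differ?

Kwame (€215,850): Energy Efficiency Rebate: €215,850 is at or below the €247,500 threshold, so the full €8,275 applies. Commuter Credit: 25% of the €138,650 excess over €77,200 is €34,662.50 ≥ base, so the credit is €0. total €8,275 + €0 = €8,275
Henrik (€282,750): Energy Efficiency Rebate: 14% of the €35,250 excess over €247,500 is €4,935; credit = €8,275 − €4,935 = €3,340. Commuter Credit: 25% of the €205,550 excess over €77,200 is €51,387.50 ≥ base, so the credit is €0. total €3,340 + €0 = €3,340
Difference: |€8,275 − €3,340| = €4,935.

€4,935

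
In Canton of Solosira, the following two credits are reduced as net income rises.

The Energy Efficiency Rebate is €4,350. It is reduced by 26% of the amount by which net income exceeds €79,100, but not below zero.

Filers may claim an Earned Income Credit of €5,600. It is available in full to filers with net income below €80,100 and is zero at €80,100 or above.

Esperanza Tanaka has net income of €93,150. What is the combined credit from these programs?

Energy Efficiency Rebate: 26% of the €14,050 excess over €79,100 is €3,653; credit = €4,350 − €3,653 = €697.
Earned Income Credit: €93,150 meets or exceeds the €80,100 cutoff, so the credit is €0.
Total: €697 + €0 = €697.

€697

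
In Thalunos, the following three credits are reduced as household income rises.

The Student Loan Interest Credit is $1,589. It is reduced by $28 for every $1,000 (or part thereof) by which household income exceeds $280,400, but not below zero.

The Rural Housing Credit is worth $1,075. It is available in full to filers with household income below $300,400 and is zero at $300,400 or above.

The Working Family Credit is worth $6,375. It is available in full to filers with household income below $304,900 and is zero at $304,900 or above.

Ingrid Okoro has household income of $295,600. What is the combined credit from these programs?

$8,591

Student Loan Interest Credit: income exceeds $280,400 by $15,200, which is 16 full-or-partial $1,000 increments; reduction = 16 × $28 = $448, leaving $1,141.
Rural Housing Credit: $295,600 is below the $300,400 cutoff, so the full $1,075 applies.
Working Family Credit: $295,600 is below the $304,900 cutoff, so the full $6,375 applies.
Total: $1,141 + $1,075 + $6,375 = $8,591.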